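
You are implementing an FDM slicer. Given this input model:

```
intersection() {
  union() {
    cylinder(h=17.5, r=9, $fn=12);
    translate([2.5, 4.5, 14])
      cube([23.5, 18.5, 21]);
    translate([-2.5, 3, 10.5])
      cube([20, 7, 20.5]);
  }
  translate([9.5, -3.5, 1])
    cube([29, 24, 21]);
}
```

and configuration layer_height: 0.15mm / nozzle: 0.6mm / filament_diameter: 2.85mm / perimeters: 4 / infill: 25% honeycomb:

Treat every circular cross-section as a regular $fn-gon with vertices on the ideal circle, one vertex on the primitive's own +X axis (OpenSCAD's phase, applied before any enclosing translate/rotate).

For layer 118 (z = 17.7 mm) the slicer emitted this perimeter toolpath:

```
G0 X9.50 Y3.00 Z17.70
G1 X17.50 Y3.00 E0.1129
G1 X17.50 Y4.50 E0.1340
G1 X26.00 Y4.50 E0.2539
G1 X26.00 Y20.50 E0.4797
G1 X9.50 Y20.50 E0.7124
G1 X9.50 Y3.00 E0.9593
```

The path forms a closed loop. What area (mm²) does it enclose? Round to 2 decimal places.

Apply the shoelace formula to the sequence of (X, Y) vertices; enclosed area = 276.00 mm².

276.00 mm²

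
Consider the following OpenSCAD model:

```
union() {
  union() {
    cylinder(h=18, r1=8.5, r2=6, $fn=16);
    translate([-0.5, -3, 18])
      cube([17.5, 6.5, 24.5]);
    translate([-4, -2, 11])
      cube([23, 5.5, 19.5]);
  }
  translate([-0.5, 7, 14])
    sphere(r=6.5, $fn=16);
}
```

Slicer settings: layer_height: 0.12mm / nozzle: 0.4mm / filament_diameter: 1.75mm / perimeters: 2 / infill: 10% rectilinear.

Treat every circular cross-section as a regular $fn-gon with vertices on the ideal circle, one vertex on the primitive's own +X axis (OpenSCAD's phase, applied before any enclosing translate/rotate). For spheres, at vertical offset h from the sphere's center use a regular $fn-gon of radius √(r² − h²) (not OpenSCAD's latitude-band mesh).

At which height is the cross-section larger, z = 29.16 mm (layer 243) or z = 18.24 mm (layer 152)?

Layer 243 (z = 29.16): the cone is absent (z outside [0, 18]); the cube at (-0.5, -3) is present — its section is the full 17.5×6.5 rectangle (area 113.75 mm²); the cube at (-4, -2) is present — its section is the full 23×5.5 rectangle (area 126.50 mm²); Combining (union): the regions partially overlap — summed areas 240.25 mm² minus the doubly-counted overlap 96.25 mm² gives 144.00 mm² — area = 144.00 mm²; the sphere at (-0.5, 7) is absent (|z−center|=15.160 > r=6.5); Taking the union: only that combined region is present, so the union is just that shape — area = 144.00 mm². So its area = 144.00 mm². Layer 152 (z = 18.24): the cone does not reach this height (z outside [0, 18]); the cube at (-0.5, -3) (footprint 17.5×6.5) is included at this height (area 113.75 mm²); the 23×5.5 cube at (-4, -2) contributes its full rectangle (area 126.50 mm²); Merging all regions: the regions partially overlap — summed areas 240.25 mm² minus the doubly-counted overlap 96.25 mm² gives 144.00 mm² — area = 144.00 mm²; the sphere at (-0.5, 7): section is a regular 16-gon, circumradius = √(r²−h²) = √(6.5²−4.24²) = 4.927 (area = (16/2)·4.927²·sin(360°/16) = 74.31 mm²); Taking the union: the regions partially overlap — summed areas 218.31 mm² minus the doubly-counted overlap 6.33 mm² gives 211.98 mm² — area = 211.98 mm². So its area = 211.98 mm². Layer 152 is larger (211.98 vs 144.00 mm²).

layer 152 (z = 18.24 mm)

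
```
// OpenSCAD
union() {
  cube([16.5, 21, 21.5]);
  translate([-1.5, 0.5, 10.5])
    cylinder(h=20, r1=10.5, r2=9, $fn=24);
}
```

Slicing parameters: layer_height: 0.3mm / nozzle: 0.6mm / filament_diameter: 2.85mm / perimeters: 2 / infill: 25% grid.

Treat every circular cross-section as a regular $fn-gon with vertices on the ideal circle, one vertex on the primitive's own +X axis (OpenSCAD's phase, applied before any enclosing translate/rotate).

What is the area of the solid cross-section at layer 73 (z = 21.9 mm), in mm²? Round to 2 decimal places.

288.92 mm²

At z = 21.9 mm: the cube is not intersected at this z (z outside [0, 21.5]); the cone at (-1.5, 0.5) contributes a regular 24-gon of circumradius 9.645 (interpolated between r1=10.5 and r2=9 at t=0.570) (area = (24/2)·9.645²·sin(360°/24) = 288.92 mm²); Merging all regions: only the cone at (-1.5, 0.5) is present, so the union is just that shape — area = 288.92 mm². Overall, the cross-section is a single solid region. Net area = 288.92 mm².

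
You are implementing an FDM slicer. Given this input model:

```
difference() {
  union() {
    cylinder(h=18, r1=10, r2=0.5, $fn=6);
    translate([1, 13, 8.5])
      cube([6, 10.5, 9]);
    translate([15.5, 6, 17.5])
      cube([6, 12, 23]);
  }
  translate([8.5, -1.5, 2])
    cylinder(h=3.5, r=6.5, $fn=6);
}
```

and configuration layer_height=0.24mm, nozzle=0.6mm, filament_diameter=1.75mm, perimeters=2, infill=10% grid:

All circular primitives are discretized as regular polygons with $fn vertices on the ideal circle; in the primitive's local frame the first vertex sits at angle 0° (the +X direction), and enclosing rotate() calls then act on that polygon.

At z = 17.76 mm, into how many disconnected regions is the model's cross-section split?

At z = 17.76 mm: the cone: at t=0.987 of its height the radius interpolates to r₁+(r₂−r₁)t = 0.627, giving a regular 6-gon of that circumradius; the cube at (1, 13) is not intersected at this z (z outside [8.5, 17.5]); the cube at (15.5, 6) (footprint 6×12) is included at this height; Combining (union): the 2 present regions are separate (no shared area or edge), so areas and boundary lengths simply add and each stays a separate island — 2 connected regions; the cylinder at (8.5, -1.5) is absent (z outside [2, 5.5]); After the difference (first − rest): none of the subtracted shapes is present at this height, so that combined region is unchanged — 2 connected regions. The result has 2 disconnected regions.

2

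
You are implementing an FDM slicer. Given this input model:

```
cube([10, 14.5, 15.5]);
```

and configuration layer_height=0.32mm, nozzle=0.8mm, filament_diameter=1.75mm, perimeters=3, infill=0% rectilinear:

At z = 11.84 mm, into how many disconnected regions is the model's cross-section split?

At z = 11.84 mm: the cube is present — its section is the full 10×14.5 rectangle. The result has 1 disconnected region.

1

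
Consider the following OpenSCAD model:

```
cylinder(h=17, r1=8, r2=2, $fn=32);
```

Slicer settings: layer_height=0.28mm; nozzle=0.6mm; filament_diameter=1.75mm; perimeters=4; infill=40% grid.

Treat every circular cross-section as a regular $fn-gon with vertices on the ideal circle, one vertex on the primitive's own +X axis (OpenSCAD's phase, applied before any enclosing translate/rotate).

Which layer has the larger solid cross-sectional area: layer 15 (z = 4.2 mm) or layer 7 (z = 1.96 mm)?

Layer 15 (z = 4.2): the cone contributes a regular 32-gon of circumradius 6.518 (interpolated between r1=8 and r2=2 at t=0.247) (area = (32/2)·6.518²·sin(360°/32) = 132.60 mm²). So its area = 132.60 mm². Layer 7 (z = 1.96): the cone (r1=8→r2=2) has section circumradius 7.308 here — a regular 32-gon (area = (32/2)·7.308²·sin(360°/32) = 166.72 mm²). So its area = 166.72 mm². Layer 7 is larger (166.72 vs 132.60 mm²).

layer 7 (z = 1.96 mm)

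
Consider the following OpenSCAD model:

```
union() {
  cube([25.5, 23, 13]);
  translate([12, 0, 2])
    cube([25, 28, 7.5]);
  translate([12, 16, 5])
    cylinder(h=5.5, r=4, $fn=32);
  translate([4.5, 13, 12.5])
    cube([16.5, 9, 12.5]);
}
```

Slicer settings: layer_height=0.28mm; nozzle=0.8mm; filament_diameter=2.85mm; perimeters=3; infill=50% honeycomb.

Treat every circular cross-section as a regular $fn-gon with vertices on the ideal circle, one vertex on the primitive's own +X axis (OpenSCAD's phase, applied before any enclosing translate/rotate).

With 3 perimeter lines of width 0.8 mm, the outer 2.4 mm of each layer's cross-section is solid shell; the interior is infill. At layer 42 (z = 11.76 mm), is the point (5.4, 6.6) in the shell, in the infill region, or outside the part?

infill

At z = 11.76 mm: the cube is present — its section is the full 25.5×23 rectangle; the cube at (12, 0) is absent (z outside [2, 9.5]); the cylinder at (12, 16) does not reach this height (z outside [5, 10.5]); the cube at (4.5, 13) does not reach this height (z outside [12.5, 25]); Combining (union): only the 25.5×23 cube is present, so the union is just that shape — 1 connected region. Overall, the cross-section is a single solid region. The nearest boundary edge runs (0.00, 23.00)→(0.00, 0.00); distance from the point to it = 5.40 mm. The point is inside the cross-section and 5.40 mm from the nearest boundary — more than the 2.4 mm shell width (3 × 0.8), so it's in the infill interior.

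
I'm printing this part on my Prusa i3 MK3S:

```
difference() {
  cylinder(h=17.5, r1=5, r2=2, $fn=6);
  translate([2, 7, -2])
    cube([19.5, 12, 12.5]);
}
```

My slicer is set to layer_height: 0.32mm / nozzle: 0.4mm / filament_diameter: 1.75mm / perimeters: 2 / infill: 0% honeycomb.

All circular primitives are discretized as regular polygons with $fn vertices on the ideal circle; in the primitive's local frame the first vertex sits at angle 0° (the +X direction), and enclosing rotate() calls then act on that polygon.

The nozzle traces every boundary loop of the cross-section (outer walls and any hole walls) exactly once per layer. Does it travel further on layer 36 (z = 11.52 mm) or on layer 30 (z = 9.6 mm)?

Layer 36 (z = 11.52): the cone contributes a regular 6-gon of circumradius 3.025 (interpolated between r1=5 and r2=2 at t=0.658) (perimeter = 2·6·3.025·sin(180°/6) = 18.15 mm); the cube at (2, 7) is absent (z outside [-2, 10.5]); After the difference (first − rest): none of the subtracted shapes is present at this height, so the cone is unchanged — boundary = 18.15 mm. So its perimeter = 18.15 mm. Layer 30 (z = 9.6): the cone: at t=0.549 of its height the radius interpolates to r₁+(r₂−r₁)t = 3.354, giving a regular 6-gon of that circumradius (perimeter = 2·6·3.354·sin(180°/6) = 20.13 mm); the cube at (2, 7) is present — its section is the full 19.5×12 rectangle (perimeter 63.00 mm); After the difference (first − rest): starting from the cone, the 19.5×12 cube at (2, 7) misses the remaining region (no effect) — boundary = 20.13 mm. So its perimeter = 20.13 mm. Layer 30 is larger (20.13 vs 18.15 mm).

layer 30 (z = 9.6 mm)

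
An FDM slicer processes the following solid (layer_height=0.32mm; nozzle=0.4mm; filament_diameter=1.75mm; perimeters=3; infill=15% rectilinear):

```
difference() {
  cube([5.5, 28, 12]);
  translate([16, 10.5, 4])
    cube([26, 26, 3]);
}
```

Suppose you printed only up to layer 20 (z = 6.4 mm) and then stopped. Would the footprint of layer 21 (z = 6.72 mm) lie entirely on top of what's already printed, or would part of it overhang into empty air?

Compare the two slices. At z = 6.4: the cube (footprint 5.5×28) is included at this height (area 154.00 mm²); the 26×26 cube at (16, 10.5) contributes its full rectangle (area 676.00 mm²); Subtracting the remaining from the first: starting from the 5.5×28 cube (154.00 mm²), the 26×26 cube at (16, 10.5) misses the remaining region (no effect) — area = 154.00 mm². At z = 6.72: the cube is present — its section is the full 5.5×28 rectangle (area 154.00 mm²); the 26×26 cube at (16, 10.5) contributes its full rectangle (area 676.00 mm²); After the difference (first − rest): starting from the 5.5×28 cube (154.00 mm²), the 26×26 cube at (16, 10.5) misses the remaining region (no effect) — area = 154.00 mm². Checking containment: the cross-section at z = 6.72 is a subset of the cross-section at z = 6.4.

entirely on top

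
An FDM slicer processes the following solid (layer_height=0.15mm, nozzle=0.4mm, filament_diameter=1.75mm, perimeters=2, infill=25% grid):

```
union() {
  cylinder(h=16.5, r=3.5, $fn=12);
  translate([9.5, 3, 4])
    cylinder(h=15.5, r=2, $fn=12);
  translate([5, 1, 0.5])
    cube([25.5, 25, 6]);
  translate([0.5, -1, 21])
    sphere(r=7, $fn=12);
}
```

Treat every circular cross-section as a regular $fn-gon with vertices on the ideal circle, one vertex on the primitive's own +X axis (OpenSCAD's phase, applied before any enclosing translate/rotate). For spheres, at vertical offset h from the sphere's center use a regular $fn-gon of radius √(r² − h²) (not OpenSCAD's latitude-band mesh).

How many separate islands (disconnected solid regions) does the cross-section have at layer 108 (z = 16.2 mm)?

At z = 16.2 mm: the cylinder: section is a regular 12-gon, circumradius r=3.5; the r=2 cylinder at (9.5, 3) gives a regular 12-gon of circumradius 2 (constant along its height); the cube at (5, 1) is absent (z outside [0.5, 6.5]); the r=7 sphere at (0.5, -1) contributes a regular 12-gon of circumradius √(7²−4.8²) = 5.095; Taking the union: the regions partially overlap (shared area 36.75 mm²), so overlapping operands fuse into one piece — 2 connected regions. Overall, the cross-section has 2 separate islands. Island count = 2.

2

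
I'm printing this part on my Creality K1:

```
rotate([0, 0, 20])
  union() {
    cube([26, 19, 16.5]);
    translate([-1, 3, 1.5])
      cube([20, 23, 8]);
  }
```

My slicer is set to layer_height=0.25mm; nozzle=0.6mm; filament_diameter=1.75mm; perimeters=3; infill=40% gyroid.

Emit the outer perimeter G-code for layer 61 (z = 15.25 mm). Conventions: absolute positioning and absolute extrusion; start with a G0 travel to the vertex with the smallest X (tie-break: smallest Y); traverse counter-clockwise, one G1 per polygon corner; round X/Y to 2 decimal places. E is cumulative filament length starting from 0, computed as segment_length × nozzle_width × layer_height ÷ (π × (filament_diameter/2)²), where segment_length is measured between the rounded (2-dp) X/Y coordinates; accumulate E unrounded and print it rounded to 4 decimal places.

At z = 15.25 mm: the cube is present — its section is the full 26×19 rectangle; the cube at (-1, 3) is not intersected at this z (z outside [1.5, 9.5]); Combining (union): only the 26×19 cube is present, so the union is just that shape — 1 connected region; (whole slice rotated 20° about Z — lengths, areas and connectivity unchanged). The outline is a single polygon with 4 vertices. Extrusion per mm of travel: 0.6 × 0.25 / (π × 0.875²) = 0.062363. Accumulating E over each segment gives final E = 5.6127.

G0 X-6.50 Y17.85 Z15.25
G1 X0.00 Y0.00 E1.1847
G1 X24.43 Y8.89 E2.8059
G1 X17.93 Y26.75 E3.9912
G1 X-6.50 Y17.85 E5.6127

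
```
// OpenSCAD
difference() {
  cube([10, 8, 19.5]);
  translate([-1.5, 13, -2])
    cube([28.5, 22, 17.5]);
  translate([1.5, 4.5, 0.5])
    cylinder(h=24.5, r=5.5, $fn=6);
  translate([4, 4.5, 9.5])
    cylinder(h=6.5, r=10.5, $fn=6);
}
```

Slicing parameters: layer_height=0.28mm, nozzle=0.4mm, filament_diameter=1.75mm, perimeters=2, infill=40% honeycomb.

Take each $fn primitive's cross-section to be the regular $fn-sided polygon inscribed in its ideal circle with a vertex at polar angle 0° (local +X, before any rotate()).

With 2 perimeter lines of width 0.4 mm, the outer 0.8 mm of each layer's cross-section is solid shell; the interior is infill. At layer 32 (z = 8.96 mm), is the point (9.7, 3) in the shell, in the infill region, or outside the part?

At z = 8.96 mm: the cube is present — its section is the full 10×8 rectangle; the cube at (-1.5, 13) is present — its section is the full 28.5×22 rectangle; the cylinder at (1.5, 4.5): section is a regular 6-gon, circumradius r=5.5; the cylinder at (4, 4.5) is absent (z outside [9.5, 16]); Subtracting the remaining from the first: starting from the 10×8 cube, the 28.5×22 cube at (-1.5, 13) misses the remaining region (no effect); the r=5.5 cylinder at (1.5, 4.5) partially overlaps it — only the 46.62 mm² overlap (of its 78.59 mm²) is removed, clipping the outline — 1 connected region. Overall, the cross-section is a single solid region. The nearest boundary edge runs (10.00, 8.00)→(10.00, 0.00); distance from the point to it = 0.30 mm. The point is inside the cross-section, 0.30 mm from the nearest boundary — within the 0.8 mm shell band (2 × 0.4).

shell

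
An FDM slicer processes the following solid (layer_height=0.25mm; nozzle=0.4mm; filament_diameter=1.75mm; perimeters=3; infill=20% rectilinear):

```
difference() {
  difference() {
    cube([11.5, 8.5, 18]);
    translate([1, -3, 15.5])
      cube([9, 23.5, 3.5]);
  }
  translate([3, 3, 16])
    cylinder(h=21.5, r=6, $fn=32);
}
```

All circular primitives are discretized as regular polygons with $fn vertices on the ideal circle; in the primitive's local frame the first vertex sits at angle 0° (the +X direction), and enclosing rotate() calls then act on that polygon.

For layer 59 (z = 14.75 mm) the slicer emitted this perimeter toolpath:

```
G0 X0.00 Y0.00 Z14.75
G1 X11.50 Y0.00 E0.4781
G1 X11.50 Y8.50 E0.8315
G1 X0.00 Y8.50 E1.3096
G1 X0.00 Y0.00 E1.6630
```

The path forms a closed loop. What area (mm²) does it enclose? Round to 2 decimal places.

Apply the shoelace formula to the sequence of (X, Y) vertices; enclosed area = 97.75 mm².

97.75 mm²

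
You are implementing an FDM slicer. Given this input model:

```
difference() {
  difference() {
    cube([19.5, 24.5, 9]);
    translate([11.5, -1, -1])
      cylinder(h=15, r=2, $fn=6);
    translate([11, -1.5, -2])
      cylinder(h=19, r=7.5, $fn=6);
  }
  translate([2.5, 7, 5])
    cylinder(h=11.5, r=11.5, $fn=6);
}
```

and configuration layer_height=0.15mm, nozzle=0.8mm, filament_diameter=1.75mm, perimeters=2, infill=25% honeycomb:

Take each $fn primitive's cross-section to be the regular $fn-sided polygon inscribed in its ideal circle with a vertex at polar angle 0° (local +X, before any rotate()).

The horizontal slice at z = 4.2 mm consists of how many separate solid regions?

1

At z = 4.2 mm: the 19.5×24.5 cube contributes its full rectangle; the cylinder at (11.5, -1): section is a regular 6-gon, circumradius r=2; the r=7.5 cylinder at (11, -1.5) gives a regular 6-gon of circumradius 7.5 (constant along its height); Taking the first minus the rest: starting from the 19.5×24.5 cube, the r=2 cylinder at (11.5, -1) partially overlaps it — only the 1.77 mm² overlap (of its 10.39 mm²) is removed, clipping the outline; the r=7.5 cylinder at (11, -1.5) partially overlaps it — only the 50.10 mm² overlap (of its 146.14 mm²) is removed, clipping the outline — 1 connected region; the cylinder at (2.5, 7) is not intersected at this z (z outside [5, 16.5]); After the difference (first − rest): none of the subtracted shapes is present at this height, so that combined region is unchanged — 1 connected region. The result has 1 disconnected region.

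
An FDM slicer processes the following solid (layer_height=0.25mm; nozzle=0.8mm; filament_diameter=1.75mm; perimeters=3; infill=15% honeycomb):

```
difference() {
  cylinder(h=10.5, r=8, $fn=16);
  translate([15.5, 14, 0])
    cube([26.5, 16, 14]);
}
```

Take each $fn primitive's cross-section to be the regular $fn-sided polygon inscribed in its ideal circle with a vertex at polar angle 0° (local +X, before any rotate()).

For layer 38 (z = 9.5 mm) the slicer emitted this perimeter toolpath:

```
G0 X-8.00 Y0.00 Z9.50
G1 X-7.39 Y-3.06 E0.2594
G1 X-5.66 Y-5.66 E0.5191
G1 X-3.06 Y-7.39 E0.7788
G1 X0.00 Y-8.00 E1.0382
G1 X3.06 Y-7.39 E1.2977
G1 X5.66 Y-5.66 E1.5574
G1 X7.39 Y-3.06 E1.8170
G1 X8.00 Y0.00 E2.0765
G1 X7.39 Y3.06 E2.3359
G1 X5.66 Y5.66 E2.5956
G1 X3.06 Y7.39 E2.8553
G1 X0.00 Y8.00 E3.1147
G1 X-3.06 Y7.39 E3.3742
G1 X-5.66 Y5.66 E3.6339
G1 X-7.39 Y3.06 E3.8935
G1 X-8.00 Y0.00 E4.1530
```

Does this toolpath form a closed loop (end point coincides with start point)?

yes

Start point (G0): (-8.00, 0.00). End point (last G1): the path returns to the start — closed.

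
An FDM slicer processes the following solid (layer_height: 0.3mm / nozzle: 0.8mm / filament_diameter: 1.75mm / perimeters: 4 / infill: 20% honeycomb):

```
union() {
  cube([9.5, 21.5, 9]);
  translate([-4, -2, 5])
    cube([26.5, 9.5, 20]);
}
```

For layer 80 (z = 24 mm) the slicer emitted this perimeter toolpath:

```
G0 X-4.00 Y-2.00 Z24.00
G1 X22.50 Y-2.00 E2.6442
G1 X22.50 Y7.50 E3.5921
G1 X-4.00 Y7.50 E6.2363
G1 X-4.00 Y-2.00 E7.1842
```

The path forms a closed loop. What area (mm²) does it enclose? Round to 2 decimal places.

Apply the shoelace formula to the sequence of (X, Y) vertices; enclosed area = 251.75 mm².

251.75 mm²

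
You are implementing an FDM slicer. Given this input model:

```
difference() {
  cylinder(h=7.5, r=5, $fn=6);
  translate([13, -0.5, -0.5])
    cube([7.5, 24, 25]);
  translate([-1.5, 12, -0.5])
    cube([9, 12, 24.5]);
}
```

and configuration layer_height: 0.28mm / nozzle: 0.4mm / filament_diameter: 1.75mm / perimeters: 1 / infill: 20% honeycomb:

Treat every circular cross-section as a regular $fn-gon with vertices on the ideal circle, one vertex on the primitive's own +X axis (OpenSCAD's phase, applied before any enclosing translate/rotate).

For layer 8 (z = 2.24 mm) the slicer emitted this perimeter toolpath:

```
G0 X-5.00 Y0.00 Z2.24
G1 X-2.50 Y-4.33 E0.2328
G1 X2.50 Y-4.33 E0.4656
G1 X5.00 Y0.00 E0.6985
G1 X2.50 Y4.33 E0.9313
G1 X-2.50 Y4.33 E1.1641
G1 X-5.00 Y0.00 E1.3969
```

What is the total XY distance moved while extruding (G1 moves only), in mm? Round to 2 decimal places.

30.00 mm

Sum the Euclidean lengths of each G1 segment: total = 30.00 mm.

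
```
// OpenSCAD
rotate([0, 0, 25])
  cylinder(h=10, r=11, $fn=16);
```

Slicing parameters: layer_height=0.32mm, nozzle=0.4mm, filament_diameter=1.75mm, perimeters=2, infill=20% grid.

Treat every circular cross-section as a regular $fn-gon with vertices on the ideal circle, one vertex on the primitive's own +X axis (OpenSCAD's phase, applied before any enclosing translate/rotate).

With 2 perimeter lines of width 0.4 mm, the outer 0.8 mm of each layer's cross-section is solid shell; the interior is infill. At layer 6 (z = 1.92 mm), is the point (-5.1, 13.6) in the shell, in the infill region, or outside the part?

outside

At z = 1.92 mm: the r=11 cylinder gives a regular 16-gon of circumradius 11 (constant along its height); (whole slice rotated 25° about Z — lengths, areas and connectivity unchanged). Overall, the cross-section is a single solid region. Undo the 25° rotation: the query point maps to (1.125, 14.481) in the un-rotated model frame. The nearest boundary edge runs (4.21, 10.16)→(0.00, 11.00); distance from the point to it = 3.63 mm. The point is not inside any of the regions above, so it lies outside the cross-section (3.63 mm from the nearest boundary).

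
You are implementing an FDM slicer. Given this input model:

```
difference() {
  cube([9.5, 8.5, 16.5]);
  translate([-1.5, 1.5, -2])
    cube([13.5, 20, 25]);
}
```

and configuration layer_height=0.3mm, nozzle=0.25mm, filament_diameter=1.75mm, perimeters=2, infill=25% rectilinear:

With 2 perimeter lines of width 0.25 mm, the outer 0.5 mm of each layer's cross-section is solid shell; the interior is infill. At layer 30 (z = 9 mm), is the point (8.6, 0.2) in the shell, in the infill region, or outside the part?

shell

At z = 9 mm: the cube (footprint 9.5×8.5) is included at this height; the 13.5×20 cube at (-1.5, 1.5) contributes its full rectangle; Taking the first minus the rest: starting from the 9.5×8.5 cube, the 13.5×20 cube at (-1.5, 1.5) partially overlaps it — only the 66.50 mm² overlap (of its 270.00 mm²) is removed, clipping the outline — 1 connected region. Overall, the cross-section is a single solid region. The nearest boundary edge runs (9.50, 0.00)→(0.00, 0.00); distance from the point to it = 0.20 mm. The point is inside the cross-section, 0.20 mm from the nearest boundary — within the 0.5 mm shell band (2 × 0.25).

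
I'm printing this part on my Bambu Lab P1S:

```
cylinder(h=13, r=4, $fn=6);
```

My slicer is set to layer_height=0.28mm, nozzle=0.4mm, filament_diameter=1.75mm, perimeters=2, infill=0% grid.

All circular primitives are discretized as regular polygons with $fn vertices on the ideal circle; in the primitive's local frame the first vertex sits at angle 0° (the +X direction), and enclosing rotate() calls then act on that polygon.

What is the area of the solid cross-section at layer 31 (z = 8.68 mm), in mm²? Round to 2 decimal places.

41.57 mm²

At z = 8.68 mm: the r=4 cylinder contributes a regular 6-gon of circumradius 4 (area = (6/2)·4.000²·sin(360°/6) = 41.57 mm²). Overall, the cross-section is a single solid region. Net area = 41.57 mm².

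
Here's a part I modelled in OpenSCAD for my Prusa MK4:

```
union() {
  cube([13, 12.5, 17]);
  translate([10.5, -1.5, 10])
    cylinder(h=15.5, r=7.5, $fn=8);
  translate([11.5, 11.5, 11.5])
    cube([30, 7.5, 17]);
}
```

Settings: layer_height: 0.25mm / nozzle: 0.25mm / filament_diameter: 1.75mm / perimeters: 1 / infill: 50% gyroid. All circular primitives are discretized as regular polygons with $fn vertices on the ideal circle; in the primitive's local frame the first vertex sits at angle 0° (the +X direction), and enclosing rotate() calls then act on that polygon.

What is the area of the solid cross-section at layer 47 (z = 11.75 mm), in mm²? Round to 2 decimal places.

502.40 mm²

At z = 11.75 mm: the 13×12.5 cube contributes its full rectangle (area 162.50 mm²); the r=7.5 cylinder at (10.5, -1.5) contributes a regular 8-gon of circumradius 7.5 (area = (8/2)·7.500²·sin(360°/8) = 159.10 mm²); the 30×7.5 cube at (11.5, 11.5) contributes its full rectangle (area 225.00 mm²); Merging all regions: the regions partially overlap — summed areas 546.60 mm² minus the doubly-counted overlap 44.20 mm² gives 502.40 mm² — area = 502.40 mm². Overall, the cross-section is a single solid region. Net area = 502.40 mm².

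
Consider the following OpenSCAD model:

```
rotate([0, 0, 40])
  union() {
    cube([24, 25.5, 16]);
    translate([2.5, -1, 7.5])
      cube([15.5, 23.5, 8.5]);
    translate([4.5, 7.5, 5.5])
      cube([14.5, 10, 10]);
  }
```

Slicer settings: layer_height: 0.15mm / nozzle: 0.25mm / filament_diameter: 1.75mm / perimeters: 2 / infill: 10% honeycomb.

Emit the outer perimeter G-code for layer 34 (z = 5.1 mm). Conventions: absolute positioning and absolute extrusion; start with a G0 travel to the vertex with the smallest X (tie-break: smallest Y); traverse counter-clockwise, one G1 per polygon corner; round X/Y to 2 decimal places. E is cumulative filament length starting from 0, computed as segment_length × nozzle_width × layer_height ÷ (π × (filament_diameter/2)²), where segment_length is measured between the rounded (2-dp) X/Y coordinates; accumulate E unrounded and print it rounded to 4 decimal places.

G0 X-16.39 Y19.53 Z5.10
G1 X0.00 Y0.00 E0.3975
G1 X18.39 Y15.43 E0.7718
G1 X1.99 Y34.96 E1.1694
G1 X-16.39 Y19.53 E1.5435

At z = 5.1 mm: the 24×25.5 cube contributes its full rectangle; the cube at (2.5, -1) is absent (z outside [7.5, 16]); the cube at (4.5, 7.5) is not intersected at this z (z outside [5.5, 15.5]); Taking the union: only the 24×25.5 cube is present, so the union is just that shape — 1 connected region; (rotated 40° about Z; rotation is an isometry so areas/perimeters/island counts are preserved). The outline is a single polygon with 4 vertices. Extrusion per mm of travel: 0.25 × 0.15 / (π × 0.875²) = 0.015591. Accumulating E over each segment gives final E = 1.5435.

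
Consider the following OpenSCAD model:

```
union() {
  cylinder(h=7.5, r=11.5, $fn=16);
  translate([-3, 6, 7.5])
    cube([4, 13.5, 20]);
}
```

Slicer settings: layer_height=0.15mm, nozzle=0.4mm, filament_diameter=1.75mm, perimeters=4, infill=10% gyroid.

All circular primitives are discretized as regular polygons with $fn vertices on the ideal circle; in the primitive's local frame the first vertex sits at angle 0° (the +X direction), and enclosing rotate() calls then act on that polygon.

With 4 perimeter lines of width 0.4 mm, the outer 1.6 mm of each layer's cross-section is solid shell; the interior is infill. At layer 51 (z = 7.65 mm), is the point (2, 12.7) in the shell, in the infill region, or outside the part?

At z = 7.65 mm: the cylinder does not reach this height (z outside [0, 7.5]); the cube at (-3, 6) (footprint 4×13.5) is included at this height; Merging all regions: only the 4×13.5 cube at (-3, 6) is present, so the union is just that shape — 1 connected region. Overall, the cross-section is a single solid region. The nearest boundary edge runs (1.00, 6.00)→(1.00, 19.50); distance from the point to it = 1.00 mm. The point is not inside any of the regions above, so it lies outside the cross-section (1.00 mm from the nearest boundary).

outside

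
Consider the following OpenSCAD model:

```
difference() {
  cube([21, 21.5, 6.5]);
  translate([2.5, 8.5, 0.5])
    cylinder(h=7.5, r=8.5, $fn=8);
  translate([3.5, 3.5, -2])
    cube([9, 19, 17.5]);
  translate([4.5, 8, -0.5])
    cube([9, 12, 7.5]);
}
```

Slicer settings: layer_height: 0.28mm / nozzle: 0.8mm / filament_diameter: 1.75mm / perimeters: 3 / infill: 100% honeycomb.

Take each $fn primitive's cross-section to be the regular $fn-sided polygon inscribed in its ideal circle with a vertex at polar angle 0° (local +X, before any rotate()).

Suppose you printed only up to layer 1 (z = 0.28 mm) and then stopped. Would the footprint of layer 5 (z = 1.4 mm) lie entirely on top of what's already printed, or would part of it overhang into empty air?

Compare the two slices. At z = 0.28: the 21×21.5 cube contributes its full rectangle (area 451.50 mm²); the cylinder at (2.5, 8.5) is absent (z outside [0.5, 8]); the 9×19 cube at (3.5, 3.5) contributes its full rectangle (area 171.00 mm²); the 9×12 cube at (4.5, 8) contributes its full rectangle (area 108.00 mm²); After the difference (first − rest): starting from the 21×21.5 cube (451.50 mm²), the 9×19 cube at (3.5, 3.5) partially overlaps it — only the 162.00 mm² overlap (of its 171.00 mm²) is removed, clipping the outline; the 9×12 cube at (4.5, 8) partially overlaps it — only the 12.00 mm² overlap (of its 108.00 mm²) is removed, clipping the outline — area = 277.50 mm². At z = 1.4: the cube is present — its section is the full 21×21.5 rectangle (area 451.50 mm²); the r=8.5 cylinder at (2.5, 8.5) contributes a regular 8-gon of circumradius 8.5 (area = (8/2)·8.500²·sin(360°/8) = 204.35 mm²); the 9×19 cube at (3.5, 3.5) contributes its full rectangle (area 171.00 mm²); the cube at (4.5, 8) is present — its section is the full 9×12 rectangle (area 108.00 mm²); After the difference (first − rest): starting from the 21×21.5 cube (451.50 mm²), the r=8.5 cylinder at (2.5, 8.5) partially overlaps it — only the 142.09 mm² overlap (of its 204.35 mm²) is removed, clipping the outline; the 9×19 cube at (3.5, 3.5) partially overlaps it — only the 86.88 mm² overlap (of its 171.00 mm²) is removed, clipping the outline; the 9×12 cube at (4.5, 8) partially overlaps it — only the 12.00 mm² overlap (of its 108.00 mm²) is removed, clipping the outline — area = 210.53 mm². Checking containment: the cross-section at z = 1.4 is a subset of the cross-section at z = 0.28.

entirely on top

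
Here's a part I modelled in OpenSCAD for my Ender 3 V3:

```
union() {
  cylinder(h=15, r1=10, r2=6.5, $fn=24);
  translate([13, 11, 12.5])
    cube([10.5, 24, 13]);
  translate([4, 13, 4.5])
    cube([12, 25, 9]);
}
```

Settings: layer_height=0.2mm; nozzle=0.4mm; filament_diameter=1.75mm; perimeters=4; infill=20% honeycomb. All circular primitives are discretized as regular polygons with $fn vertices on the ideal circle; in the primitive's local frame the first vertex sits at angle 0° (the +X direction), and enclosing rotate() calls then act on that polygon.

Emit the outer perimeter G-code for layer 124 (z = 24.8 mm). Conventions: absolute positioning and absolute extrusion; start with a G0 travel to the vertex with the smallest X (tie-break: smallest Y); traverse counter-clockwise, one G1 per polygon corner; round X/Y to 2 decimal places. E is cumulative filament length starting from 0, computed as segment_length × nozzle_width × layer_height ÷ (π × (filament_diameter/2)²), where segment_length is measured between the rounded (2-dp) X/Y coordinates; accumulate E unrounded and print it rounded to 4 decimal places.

G0 X13.00 Y11.00 Z24.80
G1 X23.50 Y11.00 E0.3492
G1 X23.50 Y35.00 E1.1475
G1 X13.00 Y35.00 E1.4967
G1 X13.00 Y11.00 E2.2949

At z = 24.8 mm: the cone is not intersected at this z (z outside [0, 15]); the cube at (13, 11) (footprint 10.5×24) is included at this height; the cube at (4, 13) does not reach this height (z outside [4.5, 13.5]); Merging all regions: only the 10.5×24 cube at (13, 11) is present, so the union is just that shape — 1 connected region. The outline is a single polygon with 4 vertices. Extrusion per mm of travel: 0.4 × 0.2 / (π × 0.875²) = 0.033260. Accumulating E over each segment gives final E = 2.2949.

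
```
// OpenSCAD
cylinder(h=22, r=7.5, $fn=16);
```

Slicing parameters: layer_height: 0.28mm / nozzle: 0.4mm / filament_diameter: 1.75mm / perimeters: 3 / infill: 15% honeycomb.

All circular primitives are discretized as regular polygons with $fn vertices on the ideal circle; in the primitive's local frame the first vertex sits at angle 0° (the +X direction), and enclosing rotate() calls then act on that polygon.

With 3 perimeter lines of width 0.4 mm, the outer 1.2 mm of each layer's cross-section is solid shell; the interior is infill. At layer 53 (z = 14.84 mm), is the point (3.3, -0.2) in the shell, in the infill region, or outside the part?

infill

At z = 14.84 mm: the r=7.5 cylinder contributes a regular 16-gon of circumradius 7.5. Overall, the cross-section is a single solid region. The nearest boundary edge runs (6.93, -2.87)→(7.50, 0.00); distance from the point to it = 4.08 mm. The point is inside the cross-section and 4.08 mm from the nearest boundary — more than the 1.2 mm shell width (3 × 0.4), so it's in the infill interior.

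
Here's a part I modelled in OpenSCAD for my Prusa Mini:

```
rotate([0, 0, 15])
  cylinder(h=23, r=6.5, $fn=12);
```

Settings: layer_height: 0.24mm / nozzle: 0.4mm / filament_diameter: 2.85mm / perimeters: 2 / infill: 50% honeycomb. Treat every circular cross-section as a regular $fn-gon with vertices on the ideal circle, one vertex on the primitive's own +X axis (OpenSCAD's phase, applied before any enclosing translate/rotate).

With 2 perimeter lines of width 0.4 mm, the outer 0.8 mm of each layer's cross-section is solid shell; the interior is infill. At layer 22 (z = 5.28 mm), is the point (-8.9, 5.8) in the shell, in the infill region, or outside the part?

outside

At z = 5.28 mm: the r=6.5 cylinder gives a regular 12-gon of circumradius 6.5 (constant along its height); (rotated 15° about Z; rotation is an isometry so areas/perimeters/island counts are preserved). Overall, the cross-section is a single solid region. Undo the 15° rotation: the query point maps to (-7.096, 7.906) in the un-rotated model frame. The nearest boundary edge runs (-3.25, 5.63)→(-5.63, 3.25); distance from the point to it = 4.33 mm. The point is not inside any of the regions above, so it lies outside the cross-section (4.33 mm from the nearest boundary).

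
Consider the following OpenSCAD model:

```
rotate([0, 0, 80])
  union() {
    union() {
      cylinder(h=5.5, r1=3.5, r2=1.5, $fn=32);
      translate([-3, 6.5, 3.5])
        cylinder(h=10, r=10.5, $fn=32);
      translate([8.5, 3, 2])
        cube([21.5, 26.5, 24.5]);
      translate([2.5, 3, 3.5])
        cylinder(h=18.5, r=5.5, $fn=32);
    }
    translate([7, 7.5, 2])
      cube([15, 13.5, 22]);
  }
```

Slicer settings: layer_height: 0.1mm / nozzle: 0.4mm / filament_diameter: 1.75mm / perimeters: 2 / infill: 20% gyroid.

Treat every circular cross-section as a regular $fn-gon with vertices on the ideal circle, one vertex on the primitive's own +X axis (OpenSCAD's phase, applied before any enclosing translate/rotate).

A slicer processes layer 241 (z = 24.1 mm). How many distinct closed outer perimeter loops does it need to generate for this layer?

1

At z = 24.1 mm: the cone does not reach this height (z outside [0, 5.5]); the cylinder at (-3, 6.5) is not intersected at this z (z outside [3.5, 13.5]); the cube at (8.5, 3) (footprint 21.5×26.5) is included at this height; the cylinder at (2.5, 3) does not reach this height (z outside [3.5, 22]); Merging all regions: only the 21.5×26.5 cube at (8.5, 3) is present, so the union is just that shape — 1 connected region; the cube at (7, 7.5) is absent (z outside [2, 24]); Combining (union): only the result so far is present, so the union is just that shape — 1 connected region; (whole slice rotated 80° about Z — lengths, areas and connectivity unchanged). The result has 1 disconnected region.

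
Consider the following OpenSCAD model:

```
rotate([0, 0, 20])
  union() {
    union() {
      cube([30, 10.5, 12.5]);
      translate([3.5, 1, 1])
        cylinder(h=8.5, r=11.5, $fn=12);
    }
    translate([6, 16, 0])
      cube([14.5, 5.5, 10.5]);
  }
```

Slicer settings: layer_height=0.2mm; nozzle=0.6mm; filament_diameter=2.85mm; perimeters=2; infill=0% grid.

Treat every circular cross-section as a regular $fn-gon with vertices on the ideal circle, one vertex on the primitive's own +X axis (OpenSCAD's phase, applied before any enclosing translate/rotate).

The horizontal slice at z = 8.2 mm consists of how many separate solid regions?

At z = 8.2 mm: the cube is present — its section is the full 30×10.5 rectangle; the r=11.5 cylinder at (3.5, 1) contributes a regular 12-gon of circumradius 11.5; Taking the union: the regions partially overlap (shared area 140.13 mm²), so overlapping operands fuse into one piece — 1 connected region; the cube at (6, 16) (footprint 14.5×5.5) is included at this height; Combining (union): the 2 present regions are separate (no shared area or edge), so areas and boundary lengths simply add and each stays a separate island — 2 connected regions; (whole slice rotated 20° about Z — lengths, areas and connectivity unchanged). The result has 2 disconnected regions.

2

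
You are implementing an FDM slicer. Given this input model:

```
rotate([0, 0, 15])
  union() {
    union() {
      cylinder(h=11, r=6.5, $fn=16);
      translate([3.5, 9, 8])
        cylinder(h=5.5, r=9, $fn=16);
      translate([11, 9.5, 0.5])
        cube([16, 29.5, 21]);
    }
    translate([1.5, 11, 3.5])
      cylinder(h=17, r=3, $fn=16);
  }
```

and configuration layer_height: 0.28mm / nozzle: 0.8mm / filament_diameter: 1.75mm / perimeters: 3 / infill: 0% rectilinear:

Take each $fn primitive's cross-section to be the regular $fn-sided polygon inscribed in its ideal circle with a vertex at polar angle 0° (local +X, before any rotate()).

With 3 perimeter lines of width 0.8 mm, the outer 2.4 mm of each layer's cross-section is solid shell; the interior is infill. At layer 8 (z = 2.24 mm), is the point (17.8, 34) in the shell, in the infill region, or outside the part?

At z = 2.24 mm: the r=6.5 cylinder contributes a regular 16-gon of circumradius 6.5; the cylinder at (3.5, 9) is absent (z outside [8, 13.5]); the cube at (11, 9.5) is present — its section is the full 16×29.5 rectangle; Merging all regions: the 2 present regions are separate (no shared area or edge), so areas and boundary lengths simply add and each stays a separate island — 2 connected regions; the cylinder at (1.5, 11) is not intersected at this z (z outside [3.5, 20.5]); Combining (union): only that combined region is present, so the union is just that shape — 2 connected regions; (rotated 15° about Z; rotation is an isometry so areas/perimeters/island counts are preserved). Overall, the cross-section has 2 separate islands. Undo the 15° rotation: the query point maps to (25.993, 28.234) in the un-rotated model frame. The nearest boundary edge runs (27.00, 39.00)→(27.00, 9.50); distance from the point to it = 1.01 mm. (Shell/infill is judged within the island containing the point — the largest one.) The point is inside the cross-section, 1.01 mm from the nearest boundary — within the 2.4 mm shell band (3 × 0.8).

shell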